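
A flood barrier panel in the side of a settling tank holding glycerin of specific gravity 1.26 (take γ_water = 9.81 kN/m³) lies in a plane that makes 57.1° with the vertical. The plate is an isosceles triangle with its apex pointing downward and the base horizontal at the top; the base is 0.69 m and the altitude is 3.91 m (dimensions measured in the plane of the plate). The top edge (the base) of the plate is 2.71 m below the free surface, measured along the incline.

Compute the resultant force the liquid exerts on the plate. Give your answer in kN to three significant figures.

F ≈ 36.3 kN

γ = 1.26 × 9.81 = 12.3606 kN/m³.
The plate makes 57.1° with the vertical, i.e. θ = 90° − 57.1° = 32.9° to the horizontal. Measuring y along the incline from the free-surface line, vertical depth h = y·sinθ with sinθ = 0.543174.
With the apex down, the centroid sits h/3 = 3.91/3 = 1.30333 m below the base (the top edge), so y_c = 2.71 + 1.30333 = 4.01333 m and h_c = 4.01333 × 0.543174 = 2.17994 m.
A = ½ × 0.69 × 3.91 = 1.34895 m².
Resultant F = γ·h_c·A = 12.3606 × 2.17994 × 1.34895 = 36.348 kN.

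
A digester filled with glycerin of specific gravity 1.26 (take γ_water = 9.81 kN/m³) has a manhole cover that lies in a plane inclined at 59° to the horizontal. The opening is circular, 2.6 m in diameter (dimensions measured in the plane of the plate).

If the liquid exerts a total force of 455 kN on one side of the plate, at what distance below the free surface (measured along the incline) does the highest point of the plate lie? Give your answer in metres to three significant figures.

γ = 1.26 × 9.81 = 12.3606 kN/m³.
A = π(1.3)² = 5.30929 m².
From F = γ·h_c·A, the centroid depth is h_c = 455/(12.3606 × 5.30929) = 6.93323 m.
Let θ = 59° be the plate's angle to the horizontal; measure y along the incline from where the plane meets the free surface. Vertical depth h = y·sinθ with sinθ = 0.857167.
Along the incline, y_c = h_c/sinθ = 6.93323/0.857167 = 8.08854 m.
The centroid is at the centre, 1.3 m below the top of the plate, so the highest point sits at y_top = 8.08854 − 1.3 = 6.78854 m along the incline.

y_top ≈ 6.79 m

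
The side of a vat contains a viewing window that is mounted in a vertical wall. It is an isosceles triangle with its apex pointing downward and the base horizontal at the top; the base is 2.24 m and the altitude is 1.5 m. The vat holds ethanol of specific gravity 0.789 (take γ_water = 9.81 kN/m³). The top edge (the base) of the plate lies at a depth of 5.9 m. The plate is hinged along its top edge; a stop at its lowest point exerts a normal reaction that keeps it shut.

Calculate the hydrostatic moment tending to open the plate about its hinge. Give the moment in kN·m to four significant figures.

γ = 0.789 × 9.81 = 7.74009 kN/m³.
With the apex down, the centroid sits h/3 = 1.5/3 = 0.5 m below the base (the top edge), so the centroid depth is h_c = 5.9 + 0.5 = 6.4 m.
A = ½ × 2.24 × 1.5 = 1.68 m².
Resultant F = γ·h_c·A = 7.74009 × 6.4 × 1.68 = 83.2214 kN.
I_c = b·h³/36 = 2.24 × 1.5³/36 = 0.21 m⁴.
Centre of pressure: y_p = y_c + I_c/(y_c·A) = 6.4 + 0.21/(6.4 × 1.68) = 6.4 + 0.0195312 = 6.41953 m along the plane.
The resultant acts 0.5 + 0.0195312 = 0.519531 m (along the plate) below the hinge at the top edge, so the moment about the hinge is M = F × 0.519531 = 83.2214 × 0.519531 = 43.2361 kN·m.

M ≈ 43.24 kN·m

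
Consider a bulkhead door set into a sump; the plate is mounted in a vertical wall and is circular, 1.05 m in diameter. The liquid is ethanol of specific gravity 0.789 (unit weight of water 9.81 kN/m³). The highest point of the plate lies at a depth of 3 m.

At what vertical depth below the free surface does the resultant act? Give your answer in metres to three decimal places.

γ = 0.789 × 9.81 = 7.74009 kN/m³.
The centroid is at the centre, 0.525 m below the top of the plate, so the centroid depth is h_c = 3 + 0.525 = 3.525 m.
A = π(0.525)² = 0.865901 m².
Resultant F = γ·h_c·A = 7.74009 × 3.525 × 0.865901 = 23.6251 kN.
I_c = πr⁴/4 = π × 0.525⁴/4 = 0.059666 m⁴.
Centre of pressure: y_p = y_c + I_c/(y_c·A) = 3.525 + 0.059666/(3.525 × 0.865901) = 3.525 + 0.0195479 = 3.54455 m along the plane.

h_p = 3.545 m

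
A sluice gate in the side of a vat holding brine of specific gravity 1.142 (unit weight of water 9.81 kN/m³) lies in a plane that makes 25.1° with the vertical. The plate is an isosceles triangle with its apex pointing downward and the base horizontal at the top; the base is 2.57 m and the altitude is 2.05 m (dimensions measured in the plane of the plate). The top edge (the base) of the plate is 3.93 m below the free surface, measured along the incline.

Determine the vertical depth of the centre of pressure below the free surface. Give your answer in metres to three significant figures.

h_p = 4.22 m

γ = 1.142 × 9.81 = 11.20302 kN/m³.
The plate makes 25.1° with the vertical, i.e. θ = 90° − 25.1° = 64.9° to the horizontal. Measuring y along the incline from the free-surface line, vertical depth h = y·sinθ with sinθ = 0.905569.
With the apex down, the centroid sits h/3 = 2.05/3 = 0.683333 m below the base (the top edge), so y_c = 3.93 + 0.683333 = 4.61333 m and h_c = 4.61333 × 0.905569 = 4.17769 m.
A = ½ × 2.57 × 2.05 = 2.63425 m².
Resultant F = γ·h_c·A = 11.20302 × 4.17769 × 2.63425 = 123.29 kN.
I_c = b·h³/36 = 2.57 × 2.05³/36 = 0.615024 m⁴.
Centre of pressure: y_p = y_c + I_c/(y_c·A) = 4.61333 + 0.615024/(4.61333 × 2.63425) = 4.61333 + 0.0506082 = 4.66394 m along the plane.
Vertically, h_p = y_p·sinθ = 4.66394 × 0.905569 = 4.22352 m.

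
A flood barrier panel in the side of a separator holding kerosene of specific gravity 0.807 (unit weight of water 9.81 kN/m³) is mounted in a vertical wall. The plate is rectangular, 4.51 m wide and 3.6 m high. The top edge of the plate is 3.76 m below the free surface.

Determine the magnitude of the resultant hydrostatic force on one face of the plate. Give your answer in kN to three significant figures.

γ = 0.807 × 9.81 = 7.91667 kN/m³.
The centroid lies 3.6/2 = 1.8 m below the top edge, so the centroid depth is h_c = 3.76 + 1.8 = 5.56 m.
A = 4.51 × 3.6 = 16.236 m².
Resultant F = γ·h_c·A = 7.91667 × 5.56 × 16.236 = 714.655 kN.

F ≈ 715 kN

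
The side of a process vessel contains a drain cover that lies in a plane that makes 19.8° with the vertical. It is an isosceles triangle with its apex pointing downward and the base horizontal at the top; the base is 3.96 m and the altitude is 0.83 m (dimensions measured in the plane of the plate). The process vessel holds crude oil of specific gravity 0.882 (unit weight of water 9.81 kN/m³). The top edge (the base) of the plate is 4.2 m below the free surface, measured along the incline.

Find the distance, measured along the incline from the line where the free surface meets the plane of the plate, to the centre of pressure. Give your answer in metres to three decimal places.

γ = 0.882 × 9.81 = 8.65242 kN/m³.
The plate makes 19.8° with the vertical, i.e. θ = 90° − 19.8° = 70.2° to the horizontal. Measuring y along the incline from the free-surface line, vertical depth h = y·sinθ with sinθ = 0.940881.
With the apex down, the centroid sits h/3 = 0.83/3 = 0.276667 m below the base (the top edge), so y_c = 4.2 + 0.276667 = 4.47667 m and h_c = 4.47667 × 0.940881 = 4.21201 m.
A = ½ × 3.96 × 0.83 = 1.6434 m².
Resultant F = γ·h_c·A = 8.65242 × 4.21201 × 1.6434 = 59.8922 kN.
I_c = b·h³/36 = 3.96 × 0.83³/36 = 0.0628966 m⁴.
Centre of pressure: y_p = y_c + I_c/(y_c·A) = 4.47667 + 0.0628966/(4.47667 × 1.6434) = 4.47667 + 0.00854927 = 4.48522 m along the plane.

y_p = 4.485 m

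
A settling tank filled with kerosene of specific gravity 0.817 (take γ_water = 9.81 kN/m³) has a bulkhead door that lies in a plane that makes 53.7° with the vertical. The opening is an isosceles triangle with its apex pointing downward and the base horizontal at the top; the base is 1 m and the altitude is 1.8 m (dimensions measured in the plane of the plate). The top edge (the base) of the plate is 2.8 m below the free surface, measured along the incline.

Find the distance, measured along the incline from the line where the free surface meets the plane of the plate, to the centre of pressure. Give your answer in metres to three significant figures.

y_p = 3.45 m

γ = 0.817 × 9.81 = 8.01477 kN/m³.
The plate makes 53.7° with the vertical, i.e. θ = 90° − 53.7° = 36.3° to the horizontal. Measuring y along the incline from the free-surface line, vertical depth h = y·sinθ with sinθ = 0.592013.
With the apex down, the centroid sits h/3 = 1.8/3 = 0.6 m below the base (the top edge), so y_c = 2.8 + 0.6 = 3.4 m and h_c = 3.4 × 0.592013 = 2.01284 m.
A = ½ × 1 × 1.8 = 0.9 m².
Resultant F = γ·h_c·A = 8.01477 × 2.01284 × 0.9 = 14.5192 kN.
I_c = b·h³/36 = 1 × 1.8³/36 = 0.162 m⁴.
Centre of pressure: y_p = y_c + I_c/(y_c·A) = 3.4 + 0.162/(3.4 × 0.9) = 3.4 + 0.0529412 = 3.45294 m along the plane.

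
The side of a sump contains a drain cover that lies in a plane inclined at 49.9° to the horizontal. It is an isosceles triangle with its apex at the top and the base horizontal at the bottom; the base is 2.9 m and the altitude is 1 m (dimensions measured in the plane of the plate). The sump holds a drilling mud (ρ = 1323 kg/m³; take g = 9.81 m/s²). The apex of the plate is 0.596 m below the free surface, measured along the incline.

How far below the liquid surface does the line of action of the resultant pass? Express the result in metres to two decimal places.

γ = ρg = 1323 × 9.81 / 1000 = 12.97863 kN/m³.
Let θ = 49.9° be the plate's angle to the horizontal; measure y along the incline from where the plane meets the free surface. Vertical depth h = y·sinθ with sinθ = 0.764921.
With the apex up, the centroid sits 2h/3 = 2 × 1/3 = 0.666667 m below the apex, so y_c = 0.596 + 0.666667 = 1.26267 m and h_c = 1.26267 × 0.764921 = 0.965843 m.
A = ½ × 2.9 × 1 = 1.45 m².
Resultant F = γ·h_c·A = 12.97863 × 0.965843 × 1.45 = 18.1762 kN.
I_c = b·h³/36 = 2.9 × 1³/36 = 0.0805556 m⁴.
Centre of pressure: y_p = y_c + I_c/(y_c·A) = 1.26267 + 0.0805556/(1.26267 × 1.45) = 1.26267 + 0.0439985 = 1.30667 m along the plane.
Vertically, h_p = y_p·sinθ = 1.30667 × 0.764921 = 0.999499 m.

h_p = 1.00 m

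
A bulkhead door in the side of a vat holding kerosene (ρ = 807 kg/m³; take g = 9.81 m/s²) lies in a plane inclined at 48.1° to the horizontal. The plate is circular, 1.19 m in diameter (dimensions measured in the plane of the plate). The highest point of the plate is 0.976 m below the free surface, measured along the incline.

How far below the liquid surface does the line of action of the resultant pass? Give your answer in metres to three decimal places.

γ = ρg = 807 × 9.81 / 1000 = 7.91667 kN/m³.
Let θ = 48.1° be the plate's angle to the horizontal; measure y along the incline from where the plane meets the free surface. Vertical depth h = y·sinθ with sinθ = 0.744312.
The centroid is at the centre, 0.595 m below the top of the plate, so y_c = 0.976 + 0.595 = 1.571 m and h_c = 1.571 × 0.744312 = 1.16931 m.
A = π(0.595)² = 1.1122 m².
Resultant F = γ·h_c·A = 7.91667 × 1.16931 × 1.1122 = 10.2957 kN.
I_c = πr⁴/4 = π × 0.595⁴/4 = 0.0984369 m⁴.
Centre of pressure: y_p = y_c + I_c/(y_c·A) = 1.571 + 0.0984369/(1.571 × 1.1122) = 1.571 + 0.0563377 = 1.62734 m along the plane.
Vertically, h_p = y_p·sinθ = 1.62734 × 0.744312 = 1.21125 m.

h_p = 1.211 m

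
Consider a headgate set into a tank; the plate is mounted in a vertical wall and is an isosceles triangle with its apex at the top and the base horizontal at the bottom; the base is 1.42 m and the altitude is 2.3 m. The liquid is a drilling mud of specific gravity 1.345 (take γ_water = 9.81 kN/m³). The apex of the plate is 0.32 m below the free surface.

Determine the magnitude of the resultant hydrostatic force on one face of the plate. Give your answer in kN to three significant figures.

γ = 1.345 × 9.81 = 13.19445 kN/m³.
With the apex up, the centroid sits 2h/3 = 2 × 2.3/3 = 1.53333 m below the apex, so the centroid depth is h_c = 0.32 + 1.53333 = 1.85333 m.
A = ½ × 1.42 × 2.3 = 1.633 m².
Resultant F = γ·h_c·A = 13.19445 × 1.85333 × 1.633 = 39.9328 kN.

F ≈ 39.9 kN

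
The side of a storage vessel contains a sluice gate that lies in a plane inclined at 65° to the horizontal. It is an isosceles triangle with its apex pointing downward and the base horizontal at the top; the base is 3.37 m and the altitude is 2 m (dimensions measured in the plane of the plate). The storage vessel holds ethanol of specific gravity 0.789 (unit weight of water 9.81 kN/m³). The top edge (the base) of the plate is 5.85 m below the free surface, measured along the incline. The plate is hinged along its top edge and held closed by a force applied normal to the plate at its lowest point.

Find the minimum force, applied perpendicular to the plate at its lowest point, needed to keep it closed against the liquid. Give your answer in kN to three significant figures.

γ = 0.789 × 9.81 = 7.74009 kN/m³.
Let θ = 65° be the plate's angle to the horizontal; measure y along the incline from where the plane meets the free surface. Vertical depth h = y·sinθ with sinθ = 0.906308.
With the apex down, the centroid sits h/3 = 2/3 = 0.666667 m below the base (the top edge), so y_c = 5.85 + 0.666667 = 6.51667 m and h_c = 6.51667 × 0.906308 = 5.90611 m.
A = ½ × 3.37 × 2 = 3.37 m².
Resultant F = γ·h_c·A = 7.74009 × 5.90611 × 3.37 = 154.056 kN.
I_c = b·h³/36 = 3.37 × 2³/36 = 0.748889 m⁴.
Centre of pressure: y_p = y_c + I_c/(y_c·A) = 6.51667 + 0.748889/(6.51667 × 3.37) = 6.51667 + 0.0341006 = 6.55077 m along the plane.
The resultant acts 0.666667 + 0.0341006 = 0.700768 m (along the plate) below the hinge at the top edge, so the moment about the hinge is M = F × 0.700768 = 154.056 × 0.700768 = 107.958 kN·m.
A normal force at the bottom, 2 m from the hinge, must supply this moment: P = 107.958/2 = 53.979 kN.

P ≈ 54.0 kN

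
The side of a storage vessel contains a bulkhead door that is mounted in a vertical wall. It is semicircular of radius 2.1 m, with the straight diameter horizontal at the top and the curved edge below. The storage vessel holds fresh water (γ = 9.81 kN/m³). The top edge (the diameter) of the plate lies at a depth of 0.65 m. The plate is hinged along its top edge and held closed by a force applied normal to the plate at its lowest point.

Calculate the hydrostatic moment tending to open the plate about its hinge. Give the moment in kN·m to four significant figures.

γ = 9.81 kN/m³.
The centroid of a semicircle lies 4r/(3π) = 0.891268 m from the diameter, here below the top edge, so the centroid depth is h_c = 0.65 + 0.891268 = 1.54127 m.
A = πr²/2 = π × 2.1²/2 = 6.92721 m².
Resultant F = γ·h_c·A = 9.81 × 1.54127 × 6.92721 = 104.738 kN.
I_c = (π/8 − 8/(9π))·r⁴ = 0.109757 × 2.1⁴ = 2.13457 m⁴.
Centre of pressure: y_p = y_c + I_c/(y_c·A) = 1.54127 + 2.13457/(1.54127 × 6.92721) = 1.54127 + 0.199928 = 1.7412 m along the plane.
The resultant acts 0.891268 + 0.199928 = 1.0912 m (along the plate) below the hinge at the top edge, so the moment about the hinge is M = F × 1.0912 = 104.738 × 1.0912 = 114.29 kN·m.

M ≈ 114.3 kN·m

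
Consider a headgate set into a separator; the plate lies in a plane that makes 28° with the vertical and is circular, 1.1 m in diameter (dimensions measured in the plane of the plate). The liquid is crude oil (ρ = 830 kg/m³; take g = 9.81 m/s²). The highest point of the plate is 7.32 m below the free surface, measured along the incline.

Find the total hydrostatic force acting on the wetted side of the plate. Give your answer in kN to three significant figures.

γ = ρg = 830 × 9.81 / 1000 = 8.1423 kN/m³.
The plate makes 28° with the vertical, i.e. θ = 90° − 28° = 62° to the horizontal. Measuring y along the incline from the free-surface line, vertical depth h = y·sinθ with sinθ = 0.882948.
The centroid is at the centre, 0.55 m below the top of the plate, so y_c = 7.32 + 0.55 = 7.87 m and h_c = 7.87 × 0.882948 = 6.9488 m.
A = π(0.55)² = 0.950332 m².
Resultant F = γ·h_c·A = 8.1423 × 6.9488 × 0.950332 = 53.769 kN.

F ≈ 53.8 kN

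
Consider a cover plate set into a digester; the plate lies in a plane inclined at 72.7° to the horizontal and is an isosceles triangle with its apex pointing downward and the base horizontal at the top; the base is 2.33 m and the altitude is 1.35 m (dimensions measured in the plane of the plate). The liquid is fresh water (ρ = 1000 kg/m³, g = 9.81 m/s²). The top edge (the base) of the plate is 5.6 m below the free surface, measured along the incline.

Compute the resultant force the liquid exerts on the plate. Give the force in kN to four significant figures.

F ≈ 89.12 kN

γ = ρg = 1000 × 9.81 = 9810 N/m³ = 9.81 kN/m³.
Let θ = 72.7° be the plate's angle to the horizontal; measure y along the incline from where the plane meets the free surface. Vertical depth h = y·sinθ with sinθ = 0.954761.
With the apex down, the centroid sits h/3 = 1.35/3 = 0.45 m below the base (the top edge), so y_c = 5.6 + 0.45 = 6.05 m and h_c = 6.05 × 0.954761 = 5.7763 m.
A = ½ × 2.33 × 1.35 = 1.57275 m².
Resultant F = γ·h_c·A = 9.81 × 5.7763 × 1.57275 = 89.1207 kN.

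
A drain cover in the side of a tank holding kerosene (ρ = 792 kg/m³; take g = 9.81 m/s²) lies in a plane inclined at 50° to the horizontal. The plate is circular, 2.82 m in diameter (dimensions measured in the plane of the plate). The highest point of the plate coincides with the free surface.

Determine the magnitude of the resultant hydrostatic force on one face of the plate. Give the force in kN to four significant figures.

F ≈ 52.41 kN

γ = ρg = 792 × 9.81 / 1000 = 7.76952 kN/m³.
Let θ = 50° be the plate's angle to the horizontal; measure y along the incline from where the plane meets the free surface. Vertical depth h = y·sinθ with sinθ = 0.766044.
The centroid is at the centre, 1.41 m below the top of the plate, so y_c = 1.41 m and h_c = 1.41 × 0.766044 = 1.08012 m.
A = π(1.41)² = 6.2458 m².
Resultant F = γ·h_c·A = 7.76952 × 1.08012 × 6.2458 = 52.4148 kN.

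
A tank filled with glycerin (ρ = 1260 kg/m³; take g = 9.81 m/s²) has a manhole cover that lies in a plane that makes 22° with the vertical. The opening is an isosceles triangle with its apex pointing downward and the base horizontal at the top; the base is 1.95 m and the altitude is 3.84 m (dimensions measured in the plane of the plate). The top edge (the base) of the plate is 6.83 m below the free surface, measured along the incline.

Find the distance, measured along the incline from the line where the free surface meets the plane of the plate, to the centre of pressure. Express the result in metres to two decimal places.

y_p = 8.21 m

γ = ρg = 1260 × 9.81 / 1000 = 12.3606 kN/m³.
The plate makes 22° with the vertical, i.e. θ = 90° − 22° = 68° to the horizontal. Measuring y along the incline from the free-surface line, vertical depth h = y·sinθ with sinθ = 0.927184.
With the apex down, the centroid sits h/3 = 3.84/3 = 1.28 m below the base (the top edge), so y_c = 6.83 + 1.28 = 8.11 m and h_c = 8.11 × 0.927184 = 7.51946 m.
A = ½ × 1.95 × 3.84 = 3.744 m².
Resultant F = γ·h_c·A = 12.3606 × 7.51946 × 3.744 = 347.986 kN.
I_c = b·h³/36 = 1.95 × 3.84³/36 = 3.06708 m⁴.
Centre of pressure: y_p = y_c + I_c/(y_c·A) = 8.11 + 3.06708/(8.11 × 3.744) = 8.11 + 0.101011 = 8.21101 m along the plane.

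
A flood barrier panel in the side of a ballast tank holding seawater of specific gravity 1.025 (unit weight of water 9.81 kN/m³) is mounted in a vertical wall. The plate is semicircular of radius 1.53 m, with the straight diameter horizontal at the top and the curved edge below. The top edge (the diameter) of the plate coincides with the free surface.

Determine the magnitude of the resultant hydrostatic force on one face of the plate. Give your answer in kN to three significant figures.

γ = 1.025 × 9.81 = 10.05525 kN/m³.
The centroid of a semicircle lies 4r/(3π) = 0.649352 m from the diameter, here below the top edge, so the centroid depth is h_c = 0.649352 m.
A = πr²/2 = π × 1.53²/2 = 3.67708 m².
Resultant F = γ·h_c·A = 10.05525 × 0.649352 × 3.67708 = 24.0091 kN.

F ≈ 24.0 kN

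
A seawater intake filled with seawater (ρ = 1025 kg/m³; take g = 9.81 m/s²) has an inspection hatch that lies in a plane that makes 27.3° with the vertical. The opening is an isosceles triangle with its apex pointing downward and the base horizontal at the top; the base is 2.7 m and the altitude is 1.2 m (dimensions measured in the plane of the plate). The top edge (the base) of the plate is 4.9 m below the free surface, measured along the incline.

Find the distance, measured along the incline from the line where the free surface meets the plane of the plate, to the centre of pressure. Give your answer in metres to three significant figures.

y_p = 5.32 m

γ = ρg = 1025 × 9.81 / 1000 = 10.05525 kN/m³.
The plate makes 27.3° with the vertical, i.e. θ = 90° − 27.3° = 62.7° to the horizontal. Measuring y along the incline from the free-surface line, vertical depth h = y·sinθ with sinθ = 0.888617.
With the apex down, the centroid sits h/3 = 1.2/3 = 0.4 m below the base (the top edge), so y_c = 4.9 + 0.4 = 5.3 m and h_c = 5.3 × 0.888617 = 4.70967 m.
A = ½ × 2.7 × 1.2 = 1.62 m².
Resultant F = γ·h_c·A = 10.05525 × 4.70967 × 1.62 = 76.7182 kN.
I_c = b·h³/36 = 2.7 × 1.2³/36 = 0.1296 m⁴.
Centre of pressure: y_p = y_c + I_c/(y_c·A) = 5.3 + 0.1296/(5.3 × 1.62) = 5.3 + 0.0150943 = 5.31509 m along the plane.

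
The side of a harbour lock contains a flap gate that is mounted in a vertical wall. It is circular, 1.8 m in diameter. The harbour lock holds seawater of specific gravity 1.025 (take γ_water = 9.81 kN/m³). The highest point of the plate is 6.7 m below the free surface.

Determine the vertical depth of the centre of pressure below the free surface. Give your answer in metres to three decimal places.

γ = 1.025 × 9.81 = 10.05525 kN/m³.
The centroid is at the centre, 0.9 m below the top of the plate, so the centroid depth is h_c = 6.7 + 0.9 = 7.6 m.
A = π(0.9)² = 2.54469 m².
Resultant F = γ·h_c·A = 10.05525 × 7.6 × 2.54469 = 194.465 kN.
I_c = πr⁴/4 = π × 0.9⁴/4 = 0.5153 m⁴.
Centre of pressure: y_p = y_c + I_c/(y_c·A) = 7.6 + 0.5153/(7.6 × 2.54469) = 7.6 + 0.0266448 = 7.62664 m along the plane.

h_p = 7.627 m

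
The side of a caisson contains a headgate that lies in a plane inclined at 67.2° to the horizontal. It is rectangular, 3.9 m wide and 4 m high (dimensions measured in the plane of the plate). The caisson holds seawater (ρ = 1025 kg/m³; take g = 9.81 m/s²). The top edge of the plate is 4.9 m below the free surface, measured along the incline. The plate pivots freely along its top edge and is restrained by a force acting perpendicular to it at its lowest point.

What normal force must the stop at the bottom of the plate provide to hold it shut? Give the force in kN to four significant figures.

P ≈ 547.1 kN

γ = ρg = 1025 × 9.81 / 1000 = 10.05525 kN/m³.
Let θ = 67.2° be the plate's angle to the horizontal; measure y along the incline from where the plane meets the free surface. Vertical depth h = y·sinθ with sinθ = 0.921863.
The centroid lies 4/2 = 2 m below the top edge, so y_c = 4.9 + 2 = 6.9 m and h_c = 6.9 × 0.921863 = 6.36085 m.
A = 3.9 × 4 = 15.6 m².
Resultant F = γ·h_c·A = 10.05525 × 6.36085 × 15.6 = 997.775 kN.
I_c = b·h³/12 = 3.9 × 4³/12 = 20.8 m⁴.
Centre of pressure: y_p = y_c + I_c/(y_c·A) = 6.9 + 20.8/(6.9 × 15.6) = 6.9 + 0.193237 = 7.09324 m along the plane.
The resultant acts 2 + 0.193237 = 2.19324 m (along the plate) below the hinge at the top edge, so the moment about the hinge is M = F × 2.19324 = 997.775 × 2.19324 = 2188.36 kN·m.
A normal force at the bottom, 4 m from the hinge, must supply this moment: P = 2188.36/4 = 547.09 kN.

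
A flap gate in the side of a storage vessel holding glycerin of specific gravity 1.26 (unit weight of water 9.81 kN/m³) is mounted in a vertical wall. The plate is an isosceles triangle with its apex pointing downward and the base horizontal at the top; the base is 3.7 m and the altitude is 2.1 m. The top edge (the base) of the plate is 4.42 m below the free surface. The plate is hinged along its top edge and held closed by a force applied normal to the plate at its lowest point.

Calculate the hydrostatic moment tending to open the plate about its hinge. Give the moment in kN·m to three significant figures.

γ = 1.26 × 9.81 = 12.3606 kN/m³.
With the apex down, the centroid sits h/3 = 2.1/3 = 0.7 m below the base (the top edge), so the centroid depth is h_c = 4.42 + 0.7 = 5.12 m.
A = ½ × 3.7 × 2.1 = 3.885 m².
Resultant F = γ·h_c·A = 12.3606 × 5.12 × 3.885 = 245.867 kN.
I_c = b·h³/36 = 3.7 × 2.1³/36 = 0.951825 m⁴.
Centre of pressure: y_p = y_c + I_c/(y_c·A) = 5.12 + 0.951825/(5.12 × 3.885) = 5.12 + 0.0478516 = 5.16785 m along the plane.
The resultant acts 0.7 + 0.0478516 = 0.747852 m (along the plate) below the hinge at the top edge, so the moment about the hinge is M = F × 0.747852 = 245.867 × 0.747852 = 183.872 kN·m.

M ≈ 184 kN·m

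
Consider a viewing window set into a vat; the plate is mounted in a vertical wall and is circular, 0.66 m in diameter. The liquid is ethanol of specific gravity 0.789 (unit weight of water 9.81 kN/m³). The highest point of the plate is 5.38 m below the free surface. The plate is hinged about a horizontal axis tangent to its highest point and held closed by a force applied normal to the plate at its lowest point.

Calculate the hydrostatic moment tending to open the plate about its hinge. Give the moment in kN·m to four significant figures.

γ = 0.789 × 9.81 = 7.74009 kN/m³.
The centroid is at the centre, 0.33 m below the top of the plate, so the centroid depth is h_c = 5.38 + 0.33 = 5.71 m.
A = π(0.33)² = 0.342119 m².
Resultant F = γ·h_c·A = 7.74009 × 5.71 × 0.342119 = 15.1203 kN.
I_c = πr⁴/4 = π × 0.33⁴/4 = 0.0093142 m⁴.
Centre of pressure: y_p = y_c + I_c/(y_c·A) = 5.71 + 0.0093142/(5.71 × 0.342119) = 5.71 + 0.00476796 = 5.71477 m along the plane.
The resultant acts 0.33 + 0.00476796 = 0.334768 m (along the plate) below the hinge at the top edge, so the moment about the hinge is M = F × 0.334768 = 15.1203 × 0.334768 = 5.06179 kN·m.

M ≈ 5.062 kN·m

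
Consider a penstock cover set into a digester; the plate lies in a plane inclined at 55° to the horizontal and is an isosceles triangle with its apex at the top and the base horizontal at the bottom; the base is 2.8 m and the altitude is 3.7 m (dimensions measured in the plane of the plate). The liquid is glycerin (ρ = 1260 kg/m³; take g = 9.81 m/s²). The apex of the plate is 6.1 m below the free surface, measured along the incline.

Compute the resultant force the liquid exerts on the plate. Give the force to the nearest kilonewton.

γ = ρg = 1260 × 9.81 / 1000 = 12.3606 kN/m³.
Let θ = 55° be the plate's angle to the horizontal; measure y along the incline from where the plane meets the free surface. Vertical depth h = y·sinθ with sinθ = 0.819152.
With the apex up, the centroid sits 2h/3 = 2 × 3.7/3 = 2.46667 m below the apex, so y_c = 6.1 + 2.46667 = 8.56667 m and h_c = 8.56667 × 0.819152 = 7.0174 m.
A = ½ × 2.8 × 3.7 = 5.18 m².
Resultant F = γ·h_c·A = 12.3606 × 7.0174 × 5.18 = 449.309 kN.

F ≈ 449 kN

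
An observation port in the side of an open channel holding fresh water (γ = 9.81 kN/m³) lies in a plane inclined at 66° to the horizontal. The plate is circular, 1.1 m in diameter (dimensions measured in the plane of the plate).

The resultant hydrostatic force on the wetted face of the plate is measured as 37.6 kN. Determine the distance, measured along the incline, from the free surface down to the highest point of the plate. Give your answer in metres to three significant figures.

γ = 9.81 kN/m³.
A = π(0.55)² = 0.950332 m².
From F = γ·h_c·A, the centroid depth is h_c = 37.6/(9.81 × 0.950332) = 4.03314 m.
Let θ = 66° be the plate's angle to the horizontal; measure y along the incline from where the plane meets the free surface. Vertical depth h = y·sinθ with sinθ = 0.913545.
Along the incline, y_c = h_c/sinθ = 4.03314/0.913545 = 4.41482 m.
The centroid is at the centre, 0.55 m below the top of the plate, so the highest point sits at y_top = 4.41482 − 0.55 = 3.86482 m along the incline.

y_top ≈ 3.86 m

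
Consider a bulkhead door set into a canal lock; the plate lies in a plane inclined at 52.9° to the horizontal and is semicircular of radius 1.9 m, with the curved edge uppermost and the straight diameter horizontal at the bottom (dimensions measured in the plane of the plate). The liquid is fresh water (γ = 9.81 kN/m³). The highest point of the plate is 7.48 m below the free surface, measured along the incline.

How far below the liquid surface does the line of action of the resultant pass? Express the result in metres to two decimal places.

h_p = 6.86 m

γ = 9.81 kN/m³.
Let θ = 52.9° be the plate's angle to the horizontal; measure y along the incline from where the plane meets the free surface. Vertical depth h = y·sinθ with sinθ = 0.797584.
The centroid lies 4r/(3π) = 0.806385 m above the diameter, so r − 4r/(3π) = 1.9 − 0.806385 = 1.09361 m below the topmost point, so y_c = 7.48 + 1.09361 = 8.57361 m and h_c = 8.57361 × 0.797584 = 6.83817 m.
A = πr²/2 = π × 1.9²/2 = 5.67057 m².
Resultant F = γ·h_c·A = 9.81 × 6.83817 × 5.67057 = 380.396 kN.
I_c = (π/8 − 8/(9π))·r⁴ = 0.109757 × 1.9⁴ = 1.43036 m⁴.
Centre of pressure: y_p = y_c + I_c/(y_c·A) = 8.57361 + 1.43036/(8.57361 × 5.67057) = 8.57361 + 0.0294208 = 8.60303 m along the plane.
Vertically, h_p = y_p·sinθ = 8.60303 × 0.797584 = 6.86164 m.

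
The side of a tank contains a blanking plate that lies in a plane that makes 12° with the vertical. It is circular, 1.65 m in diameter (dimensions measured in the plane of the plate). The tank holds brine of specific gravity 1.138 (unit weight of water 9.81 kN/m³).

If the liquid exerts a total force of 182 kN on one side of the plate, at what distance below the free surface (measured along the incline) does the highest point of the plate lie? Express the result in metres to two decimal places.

y_top ≈ 6.97 m

γ = 1.138 × 9.81 = 11.16378 kN/m³.
A = π(0.825)² = 2.13825 m².
From F = γ·h_c·A, the centroid depth is h_c = 182/(11.16378 × 2.13825) = 7.62433 m.
The plate makes 12° with the vertical, i.e. θ = 90° − 12° = 78° to the horizontal. Measuring y along the incline from the free-surface line, vertical depth h = y·sinθ with sinθ = 0.978148.
Along the incline, y_c = h_c/sinθ = 7.62433/0.978148 = 7.79466 m.
The centroid is at the centre, 0.825 m below the top of the plate, so the highest point sits at y_top = 7.79466 − 0.825 = 6.96966 m along the incline.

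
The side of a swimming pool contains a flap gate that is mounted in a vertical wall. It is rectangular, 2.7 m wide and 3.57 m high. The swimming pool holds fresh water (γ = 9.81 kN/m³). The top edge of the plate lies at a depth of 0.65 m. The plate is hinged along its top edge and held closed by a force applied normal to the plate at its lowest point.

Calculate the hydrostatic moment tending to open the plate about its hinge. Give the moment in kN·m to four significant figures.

γ = 9.81 kN/m³.
The centroid lies 3.57/2 = 1.785 m below the top edge, so the centroid depth is h_c = 0.65 + 1.785 = 2.435 m.
A = 2.7 × 3.57 = 9.639 m².
Resultant F = γ·h_c·A = 9.81 × 2.435 × 9.639 = 230.25 kN.
I_c = b·h³/12 = 2.7 × 3.57³/12 = 10.2373 m⁴.
Centre of pressure: y_p = y_c + I_c/(y_c·A) = 2.435 + 10.2373/(2.435 × 9.639) = 2.435 + 0.436169 = 2.87117 m along the plane.
The resultant acts 1.785 + 0.436169 = 2.22117 m (along the plate) below the hinge at the top edge, so the moment about the hinge is M = F × 2.22117 = 230.25 × 2.22117 = 511.424 kN·m.

M ≈ 511.4 kN·m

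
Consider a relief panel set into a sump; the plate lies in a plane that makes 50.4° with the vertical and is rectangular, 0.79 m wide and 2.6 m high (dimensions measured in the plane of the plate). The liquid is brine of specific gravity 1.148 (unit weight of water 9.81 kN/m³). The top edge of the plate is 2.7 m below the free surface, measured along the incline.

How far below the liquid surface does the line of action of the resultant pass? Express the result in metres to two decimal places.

γ = 1.148 × 9.81 = 11.26188 kN/m³.
The plate makes 50.4° with the vertical, i.e. θ = 90° − 50.4° = 39.6° to the horizontal. Measuring y along the incline from the free-surface line, vertical depth h = y·sinθ with sinθ = 0.637424.
The centroid lies 2.6/2 = 1.3 m below the top edge, so y_c = 2.7 + 1.3 = 4 m and h_c = 4 × 0.637424 = 2.5497 m.
A = 0.79 × 2.6 = 2.054 m².
Resultant F = γ·h_c·A = 11.26188 × 2.5497 × 2.054 = 58.9794 kN.
I_c = b·h³/12 = 0.79 × 2.6³/12 = 1.15709 m⁴.
Centre of pressure: y_p = y_c + I_c/(y_c·A) = 4 + 1.15709/(4 × 2.054) = 4 + 0.140834 = 4.14083 m along the plane.
Vertically, h_p = y_p·sinθ = 4.14083 × 0.637424 = 2.63946 m.

h_p = 2.64 m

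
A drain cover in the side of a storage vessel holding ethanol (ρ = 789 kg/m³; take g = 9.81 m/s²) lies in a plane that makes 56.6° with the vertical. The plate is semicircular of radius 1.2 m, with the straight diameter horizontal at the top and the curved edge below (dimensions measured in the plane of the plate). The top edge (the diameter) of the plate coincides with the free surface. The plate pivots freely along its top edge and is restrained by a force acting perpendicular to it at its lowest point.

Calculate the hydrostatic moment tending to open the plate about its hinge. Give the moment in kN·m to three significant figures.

M ≈ 3.47 kN·m

γ = ρg = 789 × 9.81 / 1000 = 7.74009 kN/m³.
The plate makes 56.6° with the vertical, i.e. θ = 90° − 56.6° = 33.4° to the horizontal. Measuring y along the incline from the free-surface line, vertical depth h = y·sinθ with sinθ = 0.550481.
The centroid of a semicircle lies 4r/(3π) = 0.509296 m from the diameter, here below the top edge, so y_c = 0.509296 m and h_c = 0.509296 × 0.550481 = 0.280358 m.
A = πr²/2 = π × 1.2²/2 = 2.26195 m².
Resultant F = γ·h_c·A = 7.74009 × 0.280358 × 2.26195 = 4.90842 kN.
I_c = (π/8 − 8/(9π))·r⁴ = 0.109757 × 1.2⁴ = 0.227592 m⁴.
Centre of pressure: y_p = y_c + I_c/(y_c·A) = 0.509296 + 0.227592/(0.509296 × 2.26195) = 0.509296 + 0.197562 = 0.706858 m along the plane.
The resultant acts 0.509296 + 0.197562 = 0.706858 m (along the plate) below the hinge at the top edge, so the moment about the hinge is M = F × 0.706858 = 4.90842 × 0.706858 = 3.46956 kN·m.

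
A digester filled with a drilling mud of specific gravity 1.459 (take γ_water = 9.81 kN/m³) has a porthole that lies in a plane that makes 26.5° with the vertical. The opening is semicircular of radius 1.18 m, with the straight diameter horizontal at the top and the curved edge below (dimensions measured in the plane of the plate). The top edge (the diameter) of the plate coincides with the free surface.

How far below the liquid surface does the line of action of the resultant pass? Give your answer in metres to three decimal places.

γ = 1.459 × 9.81 = 14.31279 kN/m³.
The plate makes 26.5° with the vertical, i.e. θ = 90° − 26.5° = 63.5° to the horizontal. Measuring y along the incline from the free-surface line, vertical depth h = y·sinθ with sinθ = 0.894934.
The centroid of a semicircle lies 4r/(3π) = 0.500808 m from the diameter, here below the top edge, so y_c = 0.500808 m and h_c = 0.500808 × 0.894934 = 0.44819 m.
A = πr²/2 = π × 1.18²/2 = 2.18718 m².
Resultant F = γ·h_c·A = 14.31279 × 0.44819 × 2.18718 = 14.0304 kN.
I_c = (π/8 − 8/(9π))·r⁴ = 0.109757 × 1.18⁴ = 0.212794 m⁴.
Centre of pressure: y_p = y_c + I_c/(y_c·A) = 0.500808 + 0.212794/(0.500808 × 2.18718) = 0.500808 + 0.194269 = 0.695077 m along the plane.
Vertically, h_p = y_p·sinθ = 0.695077 × 0.894934 = 0.622048 m.

h_p = 0.622 m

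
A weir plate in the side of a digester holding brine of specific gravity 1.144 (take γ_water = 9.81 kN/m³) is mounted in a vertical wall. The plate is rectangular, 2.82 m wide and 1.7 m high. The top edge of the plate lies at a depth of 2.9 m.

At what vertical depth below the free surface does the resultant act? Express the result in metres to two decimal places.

γ = 1.144 × 9.81 = 11.22264 kN/m³.
The centroid lies 1.7/2 = 0.85 m below the top edge, so the centroid depth is h_c = 2.9 + 0.85 = 3.75 m.
A = 2.82 × 1.7 = 4.794 m².
Resultant F = γ·h_c·A = 11.22264 × 3.75 × 4.794 = 201.755 kN.
I_c = b·h³/12 = 2.82 × 1.7³/12 = 1.15455 m⁴.
Centre of pressure: y_p = y_c + I_c/(y_c·A) = 3.75 + 1.15455/(3.75 × 4.794) = 3.75 + 0.0642219 = 3.81422 m along the plane.

h_p = 3.81 m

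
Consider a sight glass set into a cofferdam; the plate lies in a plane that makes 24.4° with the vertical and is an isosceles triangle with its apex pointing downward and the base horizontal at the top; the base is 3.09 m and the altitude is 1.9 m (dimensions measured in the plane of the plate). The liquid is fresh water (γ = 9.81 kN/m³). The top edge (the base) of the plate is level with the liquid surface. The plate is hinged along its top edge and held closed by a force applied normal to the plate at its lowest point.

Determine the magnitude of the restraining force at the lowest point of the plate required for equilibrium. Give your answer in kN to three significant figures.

P ≈ 8.30 kN

γ = 9.81 kN/m³.
The plate makes 24.4° with the vertical, i.e. θ = 90° − 24.4° = 65.6° to the horizontal. Measuring y along the incline from the free-surface line, vertical depth h = y·sinθ with sinθ = 0.910684.
With the apex down, the centroid sits h/3 = 1.9/3 = 0.633333 m below the base (the top edge), so y_c = 0.633333 m and h_c = 0.633333 × 0.910684 = 0.576766 m.
A = ½ × 3.09 × 1.9 = 2.9355 m².
Resultant F = γ·h_c·A = 9.81 × 0.576766 × 2.9355 = 16.6093 kN.
I_c = b·h³/36 = 3.09 × 1.9³/36 = 0.588731 m⁴.
Centre of pressure: y_p = y_c + I_c/(y_c·A) = 0.633333 + 0.588731/(0.633333 × 2.9355) = 0.633333 + 0.316667 = 0.95 m along the plane.
The resultant acts 0.633333 + 0.316667 = 0.95 m (along the plate) below the hinge at the top edge, so the moment about the hinge is M = F × 0.95 = 16.6093 × 0.95 = 15.7788 kN·m.
A normal force at the bottom, 1.9 m from the hinge, must supply this moment: P = 15.7788/1.9 = 8.30463 kN.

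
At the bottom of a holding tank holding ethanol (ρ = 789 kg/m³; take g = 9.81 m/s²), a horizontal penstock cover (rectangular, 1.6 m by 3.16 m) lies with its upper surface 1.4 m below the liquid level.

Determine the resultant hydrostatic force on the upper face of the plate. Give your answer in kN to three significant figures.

γ = ρg = 789 × 9.81 / 1000 = 7.74009 kN/m³.
The plate is horizontal, so pressure is uniform at p = γ·h = 7.74009 × 1.4 = 10.8361 kN/m².
A = 1.6 × 3.16 = 5.056 m².
F = p·A = 10.8361 × 5.056 = 54.7873 kN.

F ≈ 54.8 kN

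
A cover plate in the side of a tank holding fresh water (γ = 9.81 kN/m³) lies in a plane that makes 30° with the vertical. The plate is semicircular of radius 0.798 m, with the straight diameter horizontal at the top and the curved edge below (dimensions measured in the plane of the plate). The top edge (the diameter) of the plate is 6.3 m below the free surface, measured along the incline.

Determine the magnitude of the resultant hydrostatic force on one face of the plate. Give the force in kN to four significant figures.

F ≈ 56.42 kN

γ = 9.81 kN/m³.
The plate makes 30° with the vertical, i.e. θ = 90° − 30° = 60° to the horizontal. Measuring y along the incline from the free-surface line, vertical depth h = y·sinθ with sinθ = 0.866025.
The centroid of a semicircle lies 4r/(3π) = 0.338682 m from the diameter, here below the top edge, so y_c = 6.3 + 0.338682 = 6.63868 m and h_c = 6.63868 × 0.866025 = 5.74926 m.
A = πr²/2 = π × 0.798²/2 = 1.00029 m².
Resultant F = γ·h_c·A = 9.81 × 5.74926 × 1.00029 = 56.4166 kN.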